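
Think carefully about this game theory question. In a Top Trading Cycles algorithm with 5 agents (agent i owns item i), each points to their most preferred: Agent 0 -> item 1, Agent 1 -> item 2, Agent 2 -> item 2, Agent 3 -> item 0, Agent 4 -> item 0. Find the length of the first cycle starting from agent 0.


Step 1: Trace the pointer graph from agent 0: 0 -> 1 -> 2 -> 2
Step 2: A cycle is detected when we revisit agent 2
Step 3: The cycle is: 2 -> 2
Step 4: Cycle length = 1

1


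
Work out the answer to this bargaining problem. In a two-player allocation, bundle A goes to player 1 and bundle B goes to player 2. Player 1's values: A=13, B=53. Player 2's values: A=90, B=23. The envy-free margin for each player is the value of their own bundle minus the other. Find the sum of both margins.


Step 1: Player 1's margin = v1(A) - v1(B) = 13 - 53 = -40
Step 2: Player 2's margin = v2(B) - v2(A) = 23 - 90 = -67
Step 3: Total margin = -40 + -67 = -107

-107


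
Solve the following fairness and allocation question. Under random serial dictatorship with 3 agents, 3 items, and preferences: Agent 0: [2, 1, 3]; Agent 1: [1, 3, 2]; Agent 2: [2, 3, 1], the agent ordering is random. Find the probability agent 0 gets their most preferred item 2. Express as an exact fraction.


Step 1: Agent 0 wants item 2
Step 2: There are 6 possible orderings of agents
Step 3: In 3 orderings, agent 0 gets item 2
Step 4: Probability = 3/6 = 1/2

1/2


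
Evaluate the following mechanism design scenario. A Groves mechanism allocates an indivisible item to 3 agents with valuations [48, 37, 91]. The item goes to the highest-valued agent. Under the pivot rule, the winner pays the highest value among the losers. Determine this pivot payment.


Step 1: The efficient winner is agent 2 with value 91
Step 2: Other agents' values: [48, 37]
Step 3: Pivot payment = max(others) = 48
Step 4: The winner pays 48

48


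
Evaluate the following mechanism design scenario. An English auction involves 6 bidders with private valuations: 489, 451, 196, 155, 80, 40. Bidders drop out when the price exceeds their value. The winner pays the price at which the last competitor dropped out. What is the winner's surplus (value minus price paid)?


Step 1: Identify the highest value: 489
Step 2: Identify the second-highest value: 451
Step 3: The final price = second-highest value = 451
Step 4: Surplus = 489 - 451 = 38

38


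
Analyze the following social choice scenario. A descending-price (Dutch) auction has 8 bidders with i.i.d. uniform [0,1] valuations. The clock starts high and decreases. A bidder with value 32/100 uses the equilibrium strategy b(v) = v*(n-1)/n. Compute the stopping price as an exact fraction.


Step 1: Dutch auctions are strategically equivalent to first-price auctions
Step 2: The equilibrium bid is b(v) = v*(n-1)/n
Step 3: b = 8/25 * 7/8
Step 4: b = 7/25

7/25


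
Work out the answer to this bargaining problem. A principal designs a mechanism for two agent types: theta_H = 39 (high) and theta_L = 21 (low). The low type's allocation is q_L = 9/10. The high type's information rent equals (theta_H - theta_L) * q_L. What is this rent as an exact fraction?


Step 1: theta_H - theta_L = 39 - 21 = 18
Step 2: Information rent = (theta_H - theta_L) * q_L
Step 3: = 18 * 9/10
Step 4: = 81/5

81/5


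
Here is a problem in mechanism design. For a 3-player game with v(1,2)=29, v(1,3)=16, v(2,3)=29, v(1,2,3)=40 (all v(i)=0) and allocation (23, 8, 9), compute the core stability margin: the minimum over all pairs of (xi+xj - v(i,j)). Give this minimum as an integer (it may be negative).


Step 1: Slack for coalition (1,2): x1+x2 - v12 = 31 - 29 = 2
Step 2: Slack for coalition (1,3): x1+x3 - v13 = 32 - 16 = 16
Step 3: Slack for coalition (2,3): x2+x3 - v23 = 17 - 29 = -12
Step 4: Minimum slack = min(2, 16, -12) = -12, attained by (2,3); coalition (2,3) can block (slack < 0), so the allocation is not in the core

-12


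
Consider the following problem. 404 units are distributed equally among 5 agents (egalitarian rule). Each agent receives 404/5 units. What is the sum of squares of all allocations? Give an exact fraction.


Step 1: Each agent's share = 404/5
Step 2: Square of each share = (404/5)^2 = 163216/25
Step 3: Sum of squares = 5 * 163216/25 = 163216/5

163216/5


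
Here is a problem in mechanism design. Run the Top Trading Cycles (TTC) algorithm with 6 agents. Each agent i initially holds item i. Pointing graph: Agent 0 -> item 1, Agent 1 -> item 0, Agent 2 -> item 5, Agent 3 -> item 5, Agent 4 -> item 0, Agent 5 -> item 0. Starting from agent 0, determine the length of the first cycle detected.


Step 1: Trace the pointer graph from agent 0: 0 -> 1 -> 0
Step 2: A cycle is detected when we revisit agent 0
Step 3: The cycle is: 0 -> 1 -> 0
Step 4: Cycle length = 2

2


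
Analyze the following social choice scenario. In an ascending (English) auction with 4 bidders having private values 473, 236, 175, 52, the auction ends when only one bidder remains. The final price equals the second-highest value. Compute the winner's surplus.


Step 1: Identify the highest value: 473
Step 2: Identify the second-highest value: 236
Step 3: The final price = second-highest value = 236
Step 4: Surplus = 473 - 236 = 237

237


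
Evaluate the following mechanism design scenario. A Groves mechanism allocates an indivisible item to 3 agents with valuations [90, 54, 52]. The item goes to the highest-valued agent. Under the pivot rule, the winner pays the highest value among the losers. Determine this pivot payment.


Step 1: The efficient winner is agent 0 with value 90
Step 2: Other agents' values: [54, 52]
Step 3: Pivot payment = max(others) = 54
Step 4: The winner pays 54

54


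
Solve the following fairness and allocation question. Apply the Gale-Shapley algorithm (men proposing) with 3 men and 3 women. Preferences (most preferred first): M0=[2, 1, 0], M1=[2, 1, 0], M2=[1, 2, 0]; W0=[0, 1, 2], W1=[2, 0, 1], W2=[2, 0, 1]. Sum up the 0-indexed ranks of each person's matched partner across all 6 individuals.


Step 1: Run Gale-Shapley (men propose, women hold best offer):
  M0 proposes to W2; she accepts
  M1 proposes to W2; rejected
  M1 proposes to W1; she accepts
  M2 proposes to W1; she switches from M1
  M1 proposes to W0; she accepts
Step 2: Final matching: W0-M1, W1-M2, W2-M0
Step 3: 0-indexed ranks (man's rank of his match, then woman's): 2 + 1 + 0 + 0 + 0 + 1
Step 4: Total rank sum = 4

4


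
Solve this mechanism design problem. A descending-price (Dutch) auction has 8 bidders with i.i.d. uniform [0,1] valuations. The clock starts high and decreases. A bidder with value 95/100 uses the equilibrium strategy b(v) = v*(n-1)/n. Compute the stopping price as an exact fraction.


Step 1: Dutch auctions are strategically equivalent to first-price auctions
Step 2: The equilibrium bid is b(v) = v*(n-1)/n
Step 3: b = 19/20 * 7/8
Step 4: b = 133/160

133/160


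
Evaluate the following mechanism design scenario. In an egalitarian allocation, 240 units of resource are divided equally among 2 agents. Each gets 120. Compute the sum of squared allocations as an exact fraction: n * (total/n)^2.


Step 1: Each agent's share = 240/2 = 120
Step 2: Square of each share = (120)^2 = 14400
Step 3: Sum of squares = 2 * 14400 = 28800

28800


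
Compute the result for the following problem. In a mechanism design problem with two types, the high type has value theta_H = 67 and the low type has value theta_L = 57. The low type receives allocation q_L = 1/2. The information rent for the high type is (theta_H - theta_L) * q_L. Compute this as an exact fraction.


Step 1: theta_H - theta_L = 67 - 57 = 10
Step 2: Information rent = (theta_H - theta_L) * q_L
Step 3: = 10 * 1/2
Step 4: = 5

5


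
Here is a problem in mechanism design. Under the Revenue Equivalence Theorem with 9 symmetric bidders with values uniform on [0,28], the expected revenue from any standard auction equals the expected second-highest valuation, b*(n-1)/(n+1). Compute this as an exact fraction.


Step 1: By Revenue Equivalence, expected revenue = b*(n-1)/(n+1)
Step 2: Substituting n = 9, b = 28
Step 3: Revenue = 28*(9-1)/(9+1) = 28*8/10
Step 4: Revenue = 224/10 = 112/5

112/5


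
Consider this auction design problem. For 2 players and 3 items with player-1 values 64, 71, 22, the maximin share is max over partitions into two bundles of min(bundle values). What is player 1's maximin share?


Step 1: Item values = 64, 71, 22
Step 2: Enumerate all 2-bundle partitions and take the smaller bundle:
  Partition 1: {64} vs {71,22} -> bundles 64, 93; min = 64
  Partition 2: {71} vs {64,22} -> bundles 71, 86; min = 71
  Partition 3: {22} vs {64,71} -> bundles 22, 135; min = 22
Step 3: MMS = max(64, 71, 22) = 71

71


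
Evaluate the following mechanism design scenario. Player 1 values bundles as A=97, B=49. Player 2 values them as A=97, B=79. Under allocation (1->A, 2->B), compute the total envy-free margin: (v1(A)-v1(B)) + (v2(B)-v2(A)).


Step 1: Player 1's margin = v1(A) - v1(B) = 97 - 49 = 48
Step 2: Player 2's margin = v2(B) - v2(A) = 79 - 97 = -18
Step 3: Total margin = 48 + -18 = 30

30


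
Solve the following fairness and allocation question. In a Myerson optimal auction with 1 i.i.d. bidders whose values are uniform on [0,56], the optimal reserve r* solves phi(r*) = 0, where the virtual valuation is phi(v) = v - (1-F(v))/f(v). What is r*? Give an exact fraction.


Step 1: For U[0,56], F(v) = v/56 and f(v) = 1/56
Step 2: phi(v) = v - (1 - v/56)/(1/56) = v - (56 - v) = 2v - 56
Step 3: Set phi(r*) = 0: 2r* - 56 = 0
Step 4: r* = 56/2 = 28 (the number of bidders n = 1 does not enter)

28


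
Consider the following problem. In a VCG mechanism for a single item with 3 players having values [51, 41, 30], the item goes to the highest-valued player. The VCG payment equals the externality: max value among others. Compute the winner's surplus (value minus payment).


Step 1: The winner is the agent with the highest value: agent 0 with value 51
Step 2: Values of other agents: [41, 30]
Step 3: VCG payment = max of others' values = 41
Step 4: Surplus = 51 - 41 = 10

10


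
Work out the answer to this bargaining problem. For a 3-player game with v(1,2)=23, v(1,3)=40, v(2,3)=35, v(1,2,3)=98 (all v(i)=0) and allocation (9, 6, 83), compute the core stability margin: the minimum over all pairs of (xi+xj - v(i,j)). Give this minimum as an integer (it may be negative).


Step 1: Slack for coalition (1,2): x1+x2 - v12 = 15 - 23 = -8
Step 2: Slack for coalition (1,3): x1+x3 - v13 = 92 - 40 = 52
Step 3: Slack for coalition (2,3): x2+x3 - v23 = 89 - 35 = 54
Step 4: Minimum slack = min(-8, 52, 54) = -8, attained by (1,2); coalition (1,2) can block (slack < 0), so the allocation is not in the core

-8


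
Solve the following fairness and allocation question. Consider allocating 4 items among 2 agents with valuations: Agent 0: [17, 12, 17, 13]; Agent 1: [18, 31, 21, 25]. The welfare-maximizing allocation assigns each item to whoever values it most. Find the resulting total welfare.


Step 1: For each item, find the maximum value among all agents.
Step 2: Item 0 -> Agent 1 (value 18)
Step 3: Item 1 -> Agent 1 (value 31)
Step 4: Item 2 -> Agent 1 (value 21)
Step 5: Item 3 -> Agent 1 (value 25)
Step 6: Total welfare = 18 + 31 + 21 + 25 = 95

95


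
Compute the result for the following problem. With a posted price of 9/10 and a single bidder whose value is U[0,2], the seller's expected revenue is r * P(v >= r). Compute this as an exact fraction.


Step 1: Posted price r = 9/10, value support [0,2]
Step 2: P(v >= r) = (2 - 9/10)/2 = 11/20
Step 3: Expected revenue = r * P(v >= r) = 9/10 * 11/20
Step 4: Revenue = 99/200

99/200


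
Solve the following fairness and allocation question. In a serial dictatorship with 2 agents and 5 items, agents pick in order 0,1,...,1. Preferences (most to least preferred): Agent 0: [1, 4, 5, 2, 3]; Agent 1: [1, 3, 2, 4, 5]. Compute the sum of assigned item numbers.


Step 1: Agent 0 picks item 1
Step 2: Agent 1 picks item 3
Step 3: Sum = 1 + 3 = 4

4


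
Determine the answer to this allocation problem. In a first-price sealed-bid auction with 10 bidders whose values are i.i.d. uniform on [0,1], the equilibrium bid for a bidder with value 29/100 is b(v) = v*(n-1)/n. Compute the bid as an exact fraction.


Step 1: The symmetric BNE bidding function is b(v) = v * (n-1) / n
Step 2: Substitute v = 29/100 and n = 10
Step 3: b = 29/100 * 9/10
Step 4: b = 261/1000

261/1000


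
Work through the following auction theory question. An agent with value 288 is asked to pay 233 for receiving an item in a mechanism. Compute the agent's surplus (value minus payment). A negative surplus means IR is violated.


Step 1: Surplus = value - payment = 288 - 233 = 55
Step 2: IR is satisfied (surplus >= 0)

55


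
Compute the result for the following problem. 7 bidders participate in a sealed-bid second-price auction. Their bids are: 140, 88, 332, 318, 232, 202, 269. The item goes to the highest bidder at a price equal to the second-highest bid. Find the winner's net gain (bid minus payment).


Step 1: Sort bids in descending order: 332, 318, 269, 232, 202, 140, 88
Step 2: The winning bid is the highest: 332
Step 3: The payment equals the second-highest bid: 318
Step 4: Surplus = winner's bid - payment = 332 - 318 = 14

14


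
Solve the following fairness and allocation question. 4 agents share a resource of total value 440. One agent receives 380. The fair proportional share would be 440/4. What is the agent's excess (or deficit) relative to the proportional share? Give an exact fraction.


Step 1: Proportional share = 440/4 = 110
Step 2: Agent's actual allocation = 380
Step 3: Excess = 380 - 110 = 270

270


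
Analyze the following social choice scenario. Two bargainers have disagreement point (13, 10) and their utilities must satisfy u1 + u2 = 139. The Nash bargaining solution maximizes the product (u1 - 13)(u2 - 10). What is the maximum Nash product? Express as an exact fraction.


Step 1: The Nash solution splits surplus symmetrically above the disagreement point
Step 2: u1 = (total + d1 - d2)/2 = (139 + 13 - 10)/2 = 71
Step 3: u2 = (total - d1 + d2)/2 = (139 - 13 + 10)/2 = 68
Step 4: Nash product = (71 - 13) * (68 - 10)
Step 5: = 58 * 58 = 3364

3364


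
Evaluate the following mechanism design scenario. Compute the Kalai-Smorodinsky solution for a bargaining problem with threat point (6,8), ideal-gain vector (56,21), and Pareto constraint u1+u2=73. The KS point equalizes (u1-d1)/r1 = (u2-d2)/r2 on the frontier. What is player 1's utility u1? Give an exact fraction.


Step 1: At the KS point, (u1-d1)/r1 = (u2-d2)/r2 = t and u1+u2 = 73
Step 2: u1 = d1 + r1*t and u2 = d2 + r2*t, so (d1 + r1*t) + (d2 + r2*t) = 73
Step 3: t = (73 - 6 - 8)/(56 + 21) = 59/77
Step 4: u1 = d1 + r1*t = 6 + 56 * 59/77 = 538/11
Step 5: (Check: u2 = d2 + r2*t = 265/11; u1+u2 = 538/11 + 265/11 = 73, on the frontier.)

538/11


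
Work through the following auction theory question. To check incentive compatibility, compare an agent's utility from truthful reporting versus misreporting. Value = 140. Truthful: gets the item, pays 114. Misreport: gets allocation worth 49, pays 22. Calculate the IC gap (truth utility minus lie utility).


Step 1: U(truth) = value - payment = 140 - 114 = 26
Step 2: U(lie) = allocation - payment = 49 - 22 = 27
Step 3: IC gap = 26 - 27 = -1

-1


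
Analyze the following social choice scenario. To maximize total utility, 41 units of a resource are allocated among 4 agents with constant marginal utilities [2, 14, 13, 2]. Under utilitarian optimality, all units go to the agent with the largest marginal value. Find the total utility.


Step 1: The marginal utilities are [2, 14, 13, 2]
Step 2: The highest marginal utility is 14
Step 3: All 41 units go to that agent
Step 4: Total utility = 14 * 41 = 574

574


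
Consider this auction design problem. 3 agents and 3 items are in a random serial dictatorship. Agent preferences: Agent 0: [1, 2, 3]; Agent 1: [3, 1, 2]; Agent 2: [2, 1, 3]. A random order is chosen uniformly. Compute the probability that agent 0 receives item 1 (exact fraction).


Step 1: Agent 0 wants item 1
Step 2: There are 6 possible orderings of agents
Step 3: In 6 orderings, agent 0 gets item 1
Step 4: Probability = 6/6 = 1

1


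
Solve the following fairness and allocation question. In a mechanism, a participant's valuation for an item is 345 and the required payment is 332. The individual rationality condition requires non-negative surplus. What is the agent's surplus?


Step 1: Surplus = value - payment = 345 - 332 = 13
Step 2: IR is satisfied (surplus >= 0)

13


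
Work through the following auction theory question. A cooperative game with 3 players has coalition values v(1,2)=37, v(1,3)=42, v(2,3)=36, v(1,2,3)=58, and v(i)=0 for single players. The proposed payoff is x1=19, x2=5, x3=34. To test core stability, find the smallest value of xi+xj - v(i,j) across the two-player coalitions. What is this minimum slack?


Step 1: Slack for coalition (1,2): x1+x2 - v12 = 24 - 37 = -13
Step 2: Slack for coalition (1,3): x1+x3 - v13 = 53 - 42 = 11
Step 3: Slack for coalition (2,3): x2+x3 - v23 = 39 - 36 = 3
Step 4: Minimum slack = min(-13, 11, 3) = -13, attained by (1,2); coalition (1,2) can block (slack < 0), so the allocation is not in the core

-13


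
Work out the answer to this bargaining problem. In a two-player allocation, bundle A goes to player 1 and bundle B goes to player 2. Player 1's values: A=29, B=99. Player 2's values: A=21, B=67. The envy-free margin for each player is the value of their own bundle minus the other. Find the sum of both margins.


Step 1: Player 1's margin = v1(A) - v1(B) = 29 - 99 = -70
Step 2: Player 2's margin = v2(B) - v2(A) = 67 - 21 = 46
Step 3: Total margin = -70 + 46 = -24

-24


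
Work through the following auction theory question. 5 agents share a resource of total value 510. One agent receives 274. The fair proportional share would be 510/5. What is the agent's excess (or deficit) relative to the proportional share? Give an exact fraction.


Step 1: Proportional share = 510/5 = 102
Step 2: Agent's actual allocation = 274
Step 3: Excess = 274 - 102 = 172

172


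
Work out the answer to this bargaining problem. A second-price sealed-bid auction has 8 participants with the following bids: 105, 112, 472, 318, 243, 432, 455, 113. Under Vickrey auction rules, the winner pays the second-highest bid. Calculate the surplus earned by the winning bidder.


Step 1: Sort bids in descending order: 472, 455, 432, 318, 243, 113, 112, 105
Step 2: The winning bid is the highest: 472
Step 3: The payment equals the second-highest bid: 455
Step 4: Surplus = winner's bid - payment = 472 - 455 = 17

17


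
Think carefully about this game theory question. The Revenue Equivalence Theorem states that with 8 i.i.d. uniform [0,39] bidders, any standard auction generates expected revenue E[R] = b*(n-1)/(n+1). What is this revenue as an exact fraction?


Step 1: By Revenue Equivalence, expected revenue = b*(n-1)/(n+1)
Step 2: Substituting n = 8, b = 39
Step 3: Revenue = 39*(8-1)/(8+1) = 39*7/9
Step 4: Revenue = 273/9 = 91/3

91/3


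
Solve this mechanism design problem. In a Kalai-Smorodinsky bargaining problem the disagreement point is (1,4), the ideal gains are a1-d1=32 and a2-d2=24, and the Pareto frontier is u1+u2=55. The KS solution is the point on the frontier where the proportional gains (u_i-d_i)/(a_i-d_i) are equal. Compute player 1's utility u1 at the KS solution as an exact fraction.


Step 1: At the KS point, (u1-d1)/r1 = (u2-d2)/r2 = t and u1+u2 = 55
Step 2: u1 = d1 + r1*t and u2 = d2 + r2*t, so (d1 + r1*t) + (d2 + r2*t) = 55
Step 3: t = (55 - 1 - 4)/(32 + 24) = 50/56 = 25/28
Step 4: u1 = d1 + r1*t = 1 + 32 * 25/28 = 207/7
Step 5: (Check: u2 = d2 + r2*t = 178/7; u1+u2 = 207/7 + 178/7 = 55, on the frontier.)

207/7


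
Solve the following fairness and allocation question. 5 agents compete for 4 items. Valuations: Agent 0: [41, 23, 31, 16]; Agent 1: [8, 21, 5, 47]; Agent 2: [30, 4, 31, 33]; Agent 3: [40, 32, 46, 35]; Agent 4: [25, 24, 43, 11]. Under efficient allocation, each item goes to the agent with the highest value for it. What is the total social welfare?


Step 1: For each item, find the maximum value among all agents.
Step 2: Item 0 -> Agent 0 (value 41)
Step 3: Item 1 -> Agent 3 (value 32)
Step 4: Item 2 -> Agent 3 (value 46)
Step 5: Item 3 -> Agent 1 (value 47)
Step 6: Total welfare = 41 + 32 + 46 + 47 = 166

166


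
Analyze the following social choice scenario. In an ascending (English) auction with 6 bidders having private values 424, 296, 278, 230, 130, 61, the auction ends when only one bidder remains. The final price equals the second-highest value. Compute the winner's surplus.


Step 1: Identify the highest value: 424
Step 2: Identify the second-highest value: 296
Step 3: The final price = second-highest value = 296
Step 4: Surplus = 424 - 296 = 128

128


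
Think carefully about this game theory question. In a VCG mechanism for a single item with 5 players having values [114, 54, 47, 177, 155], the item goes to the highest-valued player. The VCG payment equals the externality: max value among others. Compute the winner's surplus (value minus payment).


Step 1: The winner is the agent with the highest value: agent 3 with value 177
Step 2: Values of other agents: [114, 54, 47, 155]
Step 3: VCG payment = max of others' values = 155
Step 4: Surplus = 177 - 155 = 22

22


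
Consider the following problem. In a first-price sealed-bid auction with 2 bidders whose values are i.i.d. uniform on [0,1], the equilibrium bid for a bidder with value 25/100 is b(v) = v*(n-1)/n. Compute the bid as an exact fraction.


Step 1: The symmetric BNE bidding function is b(v) = v * (n-1) / n
Step 2: Substitute v = 1/4 and n = 2
Step 3: b = 1/4 * 1/2
Step 4: b = 1/8

1/8


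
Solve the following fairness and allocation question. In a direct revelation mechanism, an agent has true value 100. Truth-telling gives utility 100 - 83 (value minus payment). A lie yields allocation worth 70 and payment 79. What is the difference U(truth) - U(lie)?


Step 1: U(truth) = value - payment = 100 - 83 = 17
Step 2: U(lie) = allocation - payment = 70 - 79 = -9
Step 3: IC gap = 17 - (-9) = 26

26


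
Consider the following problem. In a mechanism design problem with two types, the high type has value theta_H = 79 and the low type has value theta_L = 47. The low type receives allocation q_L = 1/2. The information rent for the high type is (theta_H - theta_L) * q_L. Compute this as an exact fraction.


Step 1: theta_H - theta_L = 79 - 47 = 32
Step 2: Information rent = (theta_H - theta_L) * q_L
Step 3: = 32 * 1/2
Step 4: = 16

16


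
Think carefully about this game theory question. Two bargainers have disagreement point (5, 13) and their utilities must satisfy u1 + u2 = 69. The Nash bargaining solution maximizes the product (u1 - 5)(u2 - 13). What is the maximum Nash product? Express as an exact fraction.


Step 1: The Nash solution splits surplus symmetrically above the disagreement point
Step 2: u1 = (total + d1 - d2)/2 = (69 + 5 - 13)/2 = 61/2
Step 3: u2 = (total - d1 + d2)/2 = (69 - 5 + 13)/2 = 77/2
Step 4: Nash product = (61/2 - 5) * (77/2 - 13)
Step 5: = 51/2 * 51/2 = 2601/4

2601/4


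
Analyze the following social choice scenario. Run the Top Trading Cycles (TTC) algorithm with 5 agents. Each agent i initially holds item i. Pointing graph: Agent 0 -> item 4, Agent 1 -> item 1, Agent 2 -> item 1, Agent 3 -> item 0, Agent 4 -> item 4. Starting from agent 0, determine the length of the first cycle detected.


Step 1: Trace the pointer graph from agent 0: 0 -> 4 -> 4
Step 2: A cycle is detected when we revisit agent 4
Step 3: The cycle is: 4 -> 4
Step 4: Cycle length = 1

1


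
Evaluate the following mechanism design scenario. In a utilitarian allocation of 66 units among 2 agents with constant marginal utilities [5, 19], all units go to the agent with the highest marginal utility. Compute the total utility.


Step 1: The marginal utilities are [5, 19]
Step 2: The highest marginal utility is 19
Step 3: All 66 units go to that agent
Step 4: Total utility = 19 * 66 = 1254

1254


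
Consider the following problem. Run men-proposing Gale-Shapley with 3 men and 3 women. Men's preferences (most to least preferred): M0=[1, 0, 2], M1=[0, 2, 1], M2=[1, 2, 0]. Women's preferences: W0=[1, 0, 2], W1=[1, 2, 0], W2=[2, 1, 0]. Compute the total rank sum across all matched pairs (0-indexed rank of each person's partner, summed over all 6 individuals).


Step 1: Run Gale-Shapley (men propose, women hold best offer):
  M0 proposes to W1; she accepts
  M1 proposes to W0; she accepts
  M2 proposes to W1; she switches from M0
  M0 proposes to W0; rejected
  M0 proposes to W2; she accepts
Step 2: Final matching: W0-M1, W1-M2, W2-M0
Step 3: 0-indexed ranks (man's rank of his match, then woman's): 0 + 0 + 0 + 1 + 2 + 2
Step 4: Total rank sum = 5

5


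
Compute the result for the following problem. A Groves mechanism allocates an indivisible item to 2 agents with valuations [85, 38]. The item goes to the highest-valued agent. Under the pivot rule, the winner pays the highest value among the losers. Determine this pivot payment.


Step 1: The efficient winner is agent 0 with value 85
Step 2: Other agents' values: [38]
Step 3: Pivot payment = max(others) = 38
Step 4: The winner pays 38

38


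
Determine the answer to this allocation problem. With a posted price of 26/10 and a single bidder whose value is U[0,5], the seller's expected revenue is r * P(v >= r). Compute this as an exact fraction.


Step 1: Posted price r = 13/5, value support [0,5]
Step 2: P(v >= r) = (5 - 13/5)/5 = 12/25
Step 3: Expected revenue = r * P(v >= r) = 13/5 * 12/25
Step 4: Revenue = 156/125

156/125


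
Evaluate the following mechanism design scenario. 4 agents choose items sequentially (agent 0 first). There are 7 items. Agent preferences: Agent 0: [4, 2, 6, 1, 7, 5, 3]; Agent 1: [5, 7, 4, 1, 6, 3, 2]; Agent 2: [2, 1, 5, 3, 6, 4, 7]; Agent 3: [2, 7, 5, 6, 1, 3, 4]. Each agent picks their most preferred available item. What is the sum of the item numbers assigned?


Step 1: Agent 0 picks item 4
Step 2: Agent 1 picks item 5
Step 3: Agent 2 picks item 2
Step 4: Agent 3 picks item 7
Step 5: Sum = 4 + 5 + 2 + 7 = 18

18


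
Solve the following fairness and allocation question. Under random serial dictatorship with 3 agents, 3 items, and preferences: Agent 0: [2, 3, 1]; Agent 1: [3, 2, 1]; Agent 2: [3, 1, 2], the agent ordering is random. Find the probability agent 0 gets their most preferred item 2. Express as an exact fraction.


Step 1: Agent 0 wants item 2
Step 2: There are 6 possible orderings of agents
Step 3: In 5 orderings, agent 0 gets item 2
Step 4: Probability = 5/6

5/6


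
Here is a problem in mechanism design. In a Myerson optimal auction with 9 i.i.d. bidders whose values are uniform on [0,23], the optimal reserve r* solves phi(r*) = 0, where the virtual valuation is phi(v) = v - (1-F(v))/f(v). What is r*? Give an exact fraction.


Step 1: For U[0,23], F(v) = v/23 and f(v) = 1/23
Step 2: phi(v) = v - (1 - v/23)/(1/23) = v - (23 - v) = 2v - 23
Step 3: Set phi(r*) = 0: 2r* - 23 = 0
Step 4: r* = 23/2 (the number of bidders n = 9 does not enter)

23/2


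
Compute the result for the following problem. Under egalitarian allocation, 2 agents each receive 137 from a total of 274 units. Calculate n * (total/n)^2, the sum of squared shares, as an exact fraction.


Step 1: Each agent's share = 274/2 = 137
Step 2: Square of each share = (137)^2 = 18769
Step 3: Sum of squares = 2 * 18769 = 37538

37538


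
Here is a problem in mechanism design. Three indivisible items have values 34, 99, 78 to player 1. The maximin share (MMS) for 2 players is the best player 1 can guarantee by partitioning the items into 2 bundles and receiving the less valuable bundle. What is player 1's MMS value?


Step 1: Item values = 34, 99, 78
Step 2: Enumerate all 2-bundle partitions and take the smaller bundle:
  Partition 1: {34} vs {99,78} -> bundles 34, 177; min = 34
  Partition 2: {99} vs {34,78} -> bundles 99, 112; min = 99
  Partition 3: {78} vs {34,99} -> bundles 78, 133; min = 78
Step 3: MMS = max(34, 99, 78) = 99

99


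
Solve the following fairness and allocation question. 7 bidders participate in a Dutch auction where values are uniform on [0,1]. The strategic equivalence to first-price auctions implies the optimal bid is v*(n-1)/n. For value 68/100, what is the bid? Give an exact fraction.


Step 1: Dutch auctions are strategically equivalent to first-price auctions
Step 2: The equilibrium bid is b(v) = v*(n-1)/n
Step 3: b = 17/25 * 6/7
Step 4: b = 102/175

102/175


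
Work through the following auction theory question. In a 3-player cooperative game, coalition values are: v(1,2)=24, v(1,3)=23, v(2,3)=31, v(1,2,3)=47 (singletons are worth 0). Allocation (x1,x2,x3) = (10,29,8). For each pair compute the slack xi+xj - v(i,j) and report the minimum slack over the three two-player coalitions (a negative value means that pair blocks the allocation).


Step 1: Slack for coalition (1,2): x1+x2 - v12 = 39 - 24 = 15
Step 2: Slack for coalition (1,3): x1+x3 - v13 = 18 - 23 = -5
Step 3: Slack for coalition (2,3): x2+x3 - v23 = 37 - 31 = 6
Step 4: Minimum slack = min(15, -5, 6) = -5, attained by (1,3); coalition (1,3) can block (slack < 0), so the allocation is not in the core

-5


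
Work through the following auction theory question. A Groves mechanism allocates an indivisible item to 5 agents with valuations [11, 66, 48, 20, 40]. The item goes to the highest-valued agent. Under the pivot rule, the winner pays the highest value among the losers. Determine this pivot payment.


Step 1: The efficient winner is agent 1 with value 66
Step 2: Other agents' values: [11, 48, 20, 40]
Step 3: Pivot payment = max(others) = 48
Step 4: The winner pays 48

48


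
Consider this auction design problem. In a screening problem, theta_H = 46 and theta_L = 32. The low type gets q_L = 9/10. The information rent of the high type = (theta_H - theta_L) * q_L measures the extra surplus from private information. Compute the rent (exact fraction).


Step 1: theta_H - theta_L = 46 - 32 = 14
Step 2: Information rent = (theta_H - theta_L) * q_L
Step 3: = 14 * 9/10
Step 4: = 63/5

63/5


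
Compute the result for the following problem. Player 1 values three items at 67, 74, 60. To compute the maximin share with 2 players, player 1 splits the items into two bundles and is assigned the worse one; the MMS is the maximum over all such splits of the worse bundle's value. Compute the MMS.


Step 1: Item values = 67, 74, 60
Step 2: Enumerate all 2-bundle partitions and take the smaller bundle:
  Partition 1: {67} vs {74,60} -> bundles 67, 134; min = 67
  Partition 2: {74} vs {67,60} -> bundles 74, 127; min = 74
  Partition 3: {60} vs {67,74} -> bundles 60, 141; min = 60
Step 3: MMS = max(67, 74, 60) = 74

74


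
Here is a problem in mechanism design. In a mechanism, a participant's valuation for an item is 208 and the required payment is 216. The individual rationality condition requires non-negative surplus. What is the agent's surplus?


Step 1: Surplus = value - payment = 208 - 216 = -8
Step 2: IR is violated (surplus < 0)

-8


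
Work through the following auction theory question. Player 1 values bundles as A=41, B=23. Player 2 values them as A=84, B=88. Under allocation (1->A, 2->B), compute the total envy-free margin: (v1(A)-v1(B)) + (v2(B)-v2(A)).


Step 1: Player 1's margin = v1(A) - v1(B) = 41 - 23 = 18
Step 2: Player 2's margin = v2(B) - v2(A) = 88 - 84 = 4
Step 3: Total margin = 18 + 4 = 22

22


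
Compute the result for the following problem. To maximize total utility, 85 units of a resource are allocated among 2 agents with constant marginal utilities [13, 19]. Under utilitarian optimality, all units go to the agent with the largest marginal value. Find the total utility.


Step 1: The marginal utilities are [13, 19]
Step 2: The highest marginal utility is 19
Step 3: All 85 units go to that agent
Step 4: Total utility = 19 * 85 = 1615

1615


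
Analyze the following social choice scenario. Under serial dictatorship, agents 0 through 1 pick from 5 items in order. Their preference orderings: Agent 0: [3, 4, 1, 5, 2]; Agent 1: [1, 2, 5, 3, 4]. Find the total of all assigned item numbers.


Step 1: Agent 0 picks item 3
Step 2: Agent 1 picks item 1
Step 3: Sum = 3 + 1 = 4

4


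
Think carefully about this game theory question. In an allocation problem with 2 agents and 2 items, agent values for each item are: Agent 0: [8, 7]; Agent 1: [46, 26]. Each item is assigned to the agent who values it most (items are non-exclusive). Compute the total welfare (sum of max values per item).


Step 1: For each item, find the maximum value among all agents.
Step 2: Item 0 -> Agent 1 (value 46)
Step 3: Item 1 -> Agent 1 (value 26)
Step 4: Total welfare = 46 + 26 = 72

72


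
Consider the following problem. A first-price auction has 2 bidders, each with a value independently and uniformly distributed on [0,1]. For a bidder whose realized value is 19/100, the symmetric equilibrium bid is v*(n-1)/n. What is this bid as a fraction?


Step 1: The symmetric BNE bidding function is b(v) = v * (n-1) / n
Step 2: Substitute v = 19/100 and n = 2
Step 3: b = 19/100 * 1/2
Step 4: b = 19/200

19/200


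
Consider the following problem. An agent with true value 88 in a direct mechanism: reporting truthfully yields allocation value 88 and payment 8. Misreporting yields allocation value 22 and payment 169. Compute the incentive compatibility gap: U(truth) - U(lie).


Step 1: U(truth) = value - payment = 88 - 8 = 80
Step 2: U(lie) = allocation - payment = 22 - 169 = -147
Step 3: IC gap = 80 - (-147) = 227

227


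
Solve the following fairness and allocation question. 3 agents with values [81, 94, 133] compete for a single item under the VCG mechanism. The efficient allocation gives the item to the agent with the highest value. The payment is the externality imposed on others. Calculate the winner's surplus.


Step 1: The winner is the agent with the highest value: agent 2 with value 133
Step 2: Values of other agents: [81, 94]
Step 3: VCG payment = max of others' values = 94
Step 4: Surplus = 133 - 94 = 39

39


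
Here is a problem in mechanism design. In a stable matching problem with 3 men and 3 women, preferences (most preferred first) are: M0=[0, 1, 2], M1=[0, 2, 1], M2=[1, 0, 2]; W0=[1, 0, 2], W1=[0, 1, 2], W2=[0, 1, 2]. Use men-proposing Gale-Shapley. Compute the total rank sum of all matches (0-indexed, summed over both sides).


Step 1: Run Gale-Shapley (men propose, women hold best offer):
  M0 proposes to W0; she accepts
  M1 proposes to W0; she switches from M0
  M2 proposes to W1; she accepts
  M0 proposes to W1; she switches from M2
  M2 proposes to W0; rejected
  M2 proposes to W2; she accepts
Step 2: Final matching: W0-M1, W1-M0, W2-M2
Step 3: 0-indexed ranks (man's rank of his match, then woman's): 0 + 0 + 1 + 0 + 2 + 2
Step 4: Total rank sum = 5

5


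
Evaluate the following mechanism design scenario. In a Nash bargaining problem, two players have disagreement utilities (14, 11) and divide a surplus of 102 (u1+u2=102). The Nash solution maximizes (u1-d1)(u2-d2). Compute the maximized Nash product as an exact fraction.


Step 1: The Nash solution splits surplus symmetrically above the disagreement point
Step 2: u1 = (total + d1 - d2)/2 = (102 + 14 - 11)/2 = 105/2
Step 3: u2 = (total - d1 + d2)/2 = (102 - 14 + 11)/2 = 99/2
Step 4: Nash product = (105/2 - 14) * (99/2 - 11)
Step 5: = 77/2 * 77/2 = 5929/4

5929/4


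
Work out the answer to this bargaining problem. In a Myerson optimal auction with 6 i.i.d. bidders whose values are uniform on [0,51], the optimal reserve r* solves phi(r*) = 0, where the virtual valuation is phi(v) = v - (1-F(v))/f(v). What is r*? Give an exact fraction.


Step 1: For U[0,51], F(v) = v/51 and f(v) = 1/51
Step 2: phi(v) = v - (1 - v/51)/(1/51) = v - (51 - v) = 2v - 51
Step 3: Set phi(r*) = 0: 2r* - 51 = 0
Step 4: r* = 51/2 (the number of bidders n = 6 does not enter)

51/2


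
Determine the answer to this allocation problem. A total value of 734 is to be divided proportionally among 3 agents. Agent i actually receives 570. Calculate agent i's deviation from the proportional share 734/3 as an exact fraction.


Step 1: Proportional share = 734/3
Step 2: Agent's actual allocation = 570
Step 3: Excess = 570 - 734/3 = 976/3

976/3


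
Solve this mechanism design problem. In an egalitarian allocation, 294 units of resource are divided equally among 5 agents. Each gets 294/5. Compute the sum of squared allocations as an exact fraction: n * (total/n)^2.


Step 1: Each agent's share = 294/5
Step 2: Square of each share = (294/5)^2 = 86436/25
Step 3: Sum of squares = 5 * 86436/25 = 86436/5

86436/5


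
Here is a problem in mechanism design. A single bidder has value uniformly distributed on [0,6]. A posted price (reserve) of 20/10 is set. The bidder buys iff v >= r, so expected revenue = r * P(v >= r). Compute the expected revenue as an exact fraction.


Step 1: Posted price r = 2, value support [0,6]
Step 2: P(v >= r) = (6 - 2)/6 = 2/3
Step 3: Expected revenue = r * P(v >= r) = 2 * 2/3
Step 4: Revenue = 4/3

4/3


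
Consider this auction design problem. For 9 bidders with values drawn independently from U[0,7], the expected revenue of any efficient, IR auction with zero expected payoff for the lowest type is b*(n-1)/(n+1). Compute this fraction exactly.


Step 1: By Revenue Equivalence, expected revenue = b*(n-1)/(n+1)
Step 2: Substituting n = 9, b = 7
Step 3: Revenue = 7*(9-1)/(9+1) = 7*8/10
Step 4: Revenue = 56/10 = 28/5

28/5


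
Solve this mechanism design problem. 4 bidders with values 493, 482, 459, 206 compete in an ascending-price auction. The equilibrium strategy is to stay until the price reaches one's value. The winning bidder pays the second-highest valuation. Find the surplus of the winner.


Step 1: Identify the highest value: 493
Step 2: Identify the second-highest value: 482
Step 3: The final price = second-highest value = 482
Step 4: Surplus = 493 - 482 = 11

11


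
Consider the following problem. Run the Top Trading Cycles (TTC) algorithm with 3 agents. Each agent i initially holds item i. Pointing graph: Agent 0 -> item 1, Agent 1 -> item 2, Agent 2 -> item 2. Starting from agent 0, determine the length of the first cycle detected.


Step 1: Trace the pointer graph from agent 0: 0 -> 1 -> 2 -> 2
Step 2: A cycle is detected when we revisit agent 2
Step 3: The cycle is: 2 -> 2
Step 4: Cycle length = 1

1


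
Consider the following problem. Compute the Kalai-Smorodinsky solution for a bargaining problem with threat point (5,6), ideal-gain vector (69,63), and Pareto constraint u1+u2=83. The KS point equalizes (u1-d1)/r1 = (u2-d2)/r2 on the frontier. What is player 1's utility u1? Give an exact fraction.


Step 1: At the KS point, (u1-d1)/r1 = (u2-d2)/r2 = t and u1+u2 = 83
Step 2: u1 = d1 + r1*t and u2 = d2 + r2*t, so (d1 + r1*t) + (d2 + r2*t) = 83
Step 3: t = (83 - 5 - 6)/(69 + 63) = 72/132 = 6/11
Step 4: u1 = d1 + r1*t = 5 + 69 * 6/11 = 469/11
Step 5: (Check: u2 = d2 + r2*t = 444/11; u1+u2 = 469/11 + 444/11 = 83, on the frontier.)

469/11


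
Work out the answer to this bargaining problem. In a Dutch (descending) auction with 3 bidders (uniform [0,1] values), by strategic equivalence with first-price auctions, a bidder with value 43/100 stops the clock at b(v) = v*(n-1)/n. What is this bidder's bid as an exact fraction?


Step 1: Dutch auctions are strategically equivalent to first-price auctions
Step 2: The equilibrium bid is b(v) = v*(n-1)/n
Step 3: b = 43/100 * 2/3
Step 4: b = 43/150

43/150


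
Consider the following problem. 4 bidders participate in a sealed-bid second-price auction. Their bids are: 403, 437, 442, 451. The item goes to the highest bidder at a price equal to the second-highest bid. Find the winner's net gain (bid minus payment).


Step 1: Sort bids in descending order: 451, 442, 437, 403
Step 2: The winning bid is the highest: 451
Step 3: The payment equals the second-highest bid: 442
Step 4: Surplus = winner's bid - payment = 451 - 442 = 9

9
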